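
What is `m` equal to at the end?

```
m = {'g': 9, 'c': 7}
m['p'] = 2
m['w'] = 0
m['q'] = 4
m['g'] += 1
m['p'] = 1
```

{'g': 10, 'c': 7, 'p': 1, 'w': 0, 'q': 4}

m['p'] = 2 → {'g': 9, 'c': 7, 'p': 2}
m['w'] = 0 → {'g': 9, 'c': 7, 'p': 2, 'w': 0}
m['q'] = 4 → {'g': 9, 'c': 7, 'p': 2, 'w': 0, 'q': 4}
m['g'] = 9+1 = 10 → {'g': 10, 'c': 7, 'p': 2, 'w': 0, 'q': 4}
m['p'] = 1 → {'g': 10, 'c': 7, 'p': 1, 'w': 0, 'q': 4}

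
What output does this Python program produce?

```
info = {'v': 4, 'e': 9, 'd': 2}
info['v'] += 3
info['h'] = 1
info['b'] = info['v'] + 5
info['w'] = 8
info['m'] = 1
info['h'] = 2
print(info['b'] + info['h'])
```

info['v'] = 4+3 = 7 → {'v': 7, 'e': 9, 'd': 2}
info['h'] = 1 → {'v': 7, 'e': 9, 'd': 2, 'h': 1}
info['b'] = info['v']+5 = 12 → {'v': 7, 'e': 9, 'd': 2, 'h': 1, 'b': 12}
info['w'] = 8 → {'v': 7, 'e': 9, 'd': 2, 'h': 1, 'b': 12, 'w': 8}
info['m'] = 1 → {'v': 7, 'e': 9, 'd': 2, 'h': 1, 'b': 12, 'w': 8, 'm': 1}
info['h'] = 2 → {'v': 7, 'e': 9, 'd': 2, 'h': 2, 'b': 12, 'w': 8, 'm': 1}
info['b']+info['h'] = 12+2 = 14

14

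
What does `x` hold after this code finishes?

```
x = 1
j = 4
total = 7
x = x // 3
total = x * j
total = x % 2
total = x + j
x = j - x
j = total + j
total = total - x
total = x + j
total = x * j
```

x = 1//3 = 0
total = 0*4 = 0
total = 0%2 = 0
total = 0+4 = 4
x = 4-0 = 4
j = 4+4 = 8
total = 4-4 = 0
total = 4+8 = 12
total = 4*8 = 32

4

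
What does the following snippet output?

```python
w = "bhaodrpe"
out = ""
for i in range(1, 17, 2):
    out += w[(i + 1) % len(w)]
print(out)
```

adpbadpb

i=1: add w[2]='a' → 'a'
i=3: add w[4]='d' → 'ad'
i=5: add w[6]='p' → 'adp'
i=7: add w[0]='b' → 'adpb'
i=9: add w[2]='a' → 'adpba'
i=11: add w[4]='d' → 'adpbad'
i=13: add w[6]='p' → 'adpbadp'
i=15: add w[0]='b' → 'adpbadpb'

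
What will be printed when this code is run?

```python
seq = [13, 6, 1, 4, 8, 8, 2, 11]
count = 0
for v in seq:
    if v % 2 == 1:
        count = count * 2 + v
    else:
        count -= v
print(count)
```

v=13: odd, count = 0*2+13 = 13
v=6: not odd, count = 13-6 = 7
v=1: odd, count = 7*2+1 = 15
v=4: not odd, count = 15-4 = 11
v=8: not odd, count = 11-8 = 3
v=8: not odd, count = 3-8 = -5
v=2: not odd, count = (-5)-2 = -7
v=11: odd, count = (-7)*2+11 = -3

-3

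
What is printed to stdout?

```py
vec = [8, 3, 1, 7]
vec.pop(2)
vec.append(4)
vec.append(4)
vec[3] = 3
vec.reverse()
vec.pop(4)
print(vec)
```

[4, 3, 7, 3]

pop(2) removes 1 → [8, 3, 7]
append 4 → [8, 3, 7, 4]
append 4 → [8, 3, 7, 4, 4]
vec[3] = 3 → [8, 3, 7, 3, 4]
reverse → [4, 3, 7, 3, 8]
pop(4) removes 8 → [4, 3, 7, 3]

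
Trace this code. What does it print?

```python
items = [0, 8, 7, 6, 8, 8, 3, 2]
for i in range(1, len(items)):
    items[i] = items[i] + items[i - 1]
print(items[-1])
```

42

i=1: items[1] = 8+0 = 8 → [0, 8, 7, 6, 8, 8, 3, 2]
i=2: items[2] = 7+8 = 15 → [0, 8, 15, 6, 8, 8, 3, 2]
i=3: items[3] = 6+15 = 21 → [0, 8, 15, 21, 8, 8, 3, 2]
i=4: items[4] = 8+21 = 29 → [0, 8, 15, 21, 29, 8, 3, 2]
i=5: items[5] = 8+29 = 37 → [0, 8, 15, 21, 29, 37, 3, 2]
i=6: items[6] = 3+37 = 40 → [0, 8, 15, 21, 29, 37, 40, 2]
i=7: items[7] = 2+40 = 42 → [0, 8, 15, 21, 29, 37, 40, 42]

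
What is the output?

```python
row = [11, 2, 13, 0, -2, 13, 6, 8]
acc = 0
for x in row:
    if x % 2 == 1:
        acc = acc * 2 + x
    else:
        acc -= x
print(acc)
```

65

x=11: odd, acc = 0*2+11 = 11
x=2: not odd, acc = 11-2 = 9
x=13: odd, acc = 9*2+13 = 31
x=0: not odd, acc = 31-0 = 31
x=-2: not odd, acc = 31-(-2) = 33
x=13: odd, acc = 33*2+13 = 79
x=6: not odd, acc = 79-6 = 73
x=8: not odd, acc = 73-8 = 65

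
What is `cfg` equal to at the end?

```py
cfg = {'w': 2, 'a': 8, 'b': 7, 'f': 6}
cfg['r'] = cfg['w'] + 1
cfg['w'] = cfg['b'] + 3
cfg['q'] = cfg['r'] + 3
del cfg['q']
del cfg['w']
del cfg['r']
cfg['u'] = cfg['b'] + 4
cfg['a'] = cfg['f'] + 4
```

{'a': 10, 'b': 7, 'f': 6, 'u': 11}

cfg['r'] = cfg['w']+1 = 3 → {'w': 2, 'a': 8, 'b': 7, 'f': 6, 'r': 3}
cfg['w'] = cfg['b']+3 = 10 → {'w': 10, 'a': 8, 'b': 7, 'f': 6, 'r': 3}
cfg['q'] = cfg['r']+3 = 6 → {'w': 10, 'a': 8, 'b': 7, 'f': 6, 'r': 3, 'q': 6}
del 'q' → {'w': 10, 'a': 8, 'b': 7, 'f': 6, 'r': 3}
del 'w' → {'a': 8, 'b': 7, 'f': 6, 'r': 3}
del 'r' → {'a': 8, 'b': 7, 'f': 6}
cfg['u'] = cfg['b']+4 = 11 → {'a': 8, 'b': 7, 'f': 6, 'u': 11}
cfg['a'] = cfg['f']+4 = 10 → {'a': 10, 'b': 7, 'f': 6, 'u': 11}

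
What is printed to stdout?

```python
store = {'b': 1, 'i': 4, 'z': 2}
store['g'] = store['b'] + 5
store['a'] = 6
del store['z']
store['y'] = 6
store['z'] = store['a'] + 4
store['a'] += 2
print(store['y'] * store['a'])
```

48

store['g'] = store['b']+5 = 6 → {'b': 1, 'i': 4, 'z': 2, 'g': 6}
store['a'] = 6 → {'b': 1, 'i': 4, 'z': 2, 'g': 6, 'a': 6}
del 'z' → {'b': 1, 'i': 4, 'g': 6, 'a': 6}
store['y'] = 6 → {'b': 1, 'i': 4, 'g': 6, 'a': 6, 'y': 6}
store['z'] = store['a']+4 = 10 → {'b': 1, 'i': 4, 'g': 6, 'a': 6, 'y': 6, 'z': 10}
store['a'] = 6+2 = 8 → {'b': 1, 'i': 4, 'g': 6, 'a': 8, 'y': 6, 'z': 10}
store['y']*store['a'] = 6*8 = 48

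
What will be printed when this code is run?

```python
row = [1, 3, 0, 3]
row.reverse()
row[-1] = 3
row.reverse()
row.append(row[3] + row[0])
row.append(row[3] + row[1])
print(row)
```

[3, 3, 0, 3, 6, 6]

reverse → [3, 0, 3, 1]
row[-1] = 3 → [3, 0, 3, 3]
reverse → [3, 3, 0, 3]
append row[3]+row[0] = 3+3 = 6 → [3, 3, 0, 3, 6]
append row[3]+row[1] = 3+3 = 6 → [3, 3, 0, 3, 6, 6]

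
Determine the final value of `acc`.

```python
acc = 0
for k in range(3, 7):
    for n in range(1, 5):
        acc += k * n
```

180

k=3,n=1: acc = 0+3 = 3
k=3,n=2: acc = 3+6 = 9
k=3,n=3: acc = 9+9 = 18
k=3,n=4: acc = 18+12 = 30
k=4,n=1: acc = 30+4 = 34
k=4,n=2: acc = 34+8 = 42
k=4,n=3: acc = 42+12 = 54
k=4,n=4: acc = 54+16 = 70
k=5,n=1: acc = 70+5 = 75
k=5,n=2: acc = 75+10 = 85
k=5,n=3: acc = 85+15 = 100
k=5,n=4: acc = 100+20 = 120
k=6,n=1: acc = 120+6 = 126
k=6,n=2: acc = 126+12 = 138
k=6,n=3: acc = 138+18 = 156
k=6,n=4: acc = 156+24 = 180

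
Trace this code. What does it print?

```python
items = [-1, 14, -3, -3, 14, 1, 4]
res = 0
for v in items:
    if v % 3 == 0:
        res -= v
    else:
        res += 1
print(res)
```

v=-1: not %3==0, res = 0+1 = 1
v=14: not %3==0, res = 1+1 = 2
v=-3: %3==0, res = 2-(-3) = 5
v=-3: %3==0, res = 5-(-3) = 8
v=14: not %3==0, res = 8+1 = 9
v=1: not %3==0, res = 9+1 = 10
v=4: not %3==0, res = 10+1 = 11

11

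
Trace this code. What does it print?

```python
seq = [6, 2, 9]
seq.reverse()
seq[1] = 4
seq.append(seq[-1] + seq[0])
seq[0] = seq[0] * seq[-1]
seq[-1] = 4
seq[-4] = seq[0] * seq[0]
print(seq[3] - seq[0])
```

-18221

reverse → [9, 2, 6]
seq[1] = 4 → [9, 4, 6]
append seq[-1]+seq[0] = 6+9 = 15 → [9, 4, 6, 15]
seq[0] = seq[0]*seq[-1] = 9*15 = 135 → [135, 4, 6, 15]
seq[-1] = 4 → [135, 4, 6, 4]
seq[-4] = seq[0]*seq[0] = 135*135 = 18225 → [18225, 4, 6, 4]
seq[3]-seq[0] = 4-18225 = -18221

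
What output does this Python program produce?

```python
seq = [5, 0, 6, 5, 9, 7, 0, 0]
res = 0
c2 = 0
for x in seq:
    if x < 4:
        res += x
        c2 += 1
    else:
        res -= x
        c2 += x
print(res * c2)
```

x=5: not <4, res = 0-5 = -5; c2=5
x=0: <4, res = (-5)+0 = -5; c2=6
x=6: not <4, res = (-5)-6 = -11; c2=12
x=5: not <4, res = (-11)-5 = -16; c2=17
x=9: not <4, res = (-16)-9 = -25; c2=26
x=7: not <4, res = (-25)-7 = -32; c2=33
x=0: <4, res = (-32)+0 = -32; c2=34
x=0: <4, res = (-32)+0 = -32; c2=35
res*c2 = (-32)*35 = -1120

-1120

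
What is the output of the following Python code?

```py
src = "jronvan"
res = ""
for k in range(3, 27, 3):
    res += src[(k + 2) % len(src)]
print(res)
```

k=3: add src[5]='a' → 'a'
k=6: add src[1]='r' → 'ar'
k=9: add src[4]='v' → 'arv'
k=12: add src[0]='j' → 'arvj'
k=15: add src[3]='n' → 'arvjn'
k=18: add src[6]='n' → 'arvjnn'
k=21: add src[2]='o' → 'arvjnno'
k=24: add src[5]='a' → 'arvjnnoa'

arvjnnoa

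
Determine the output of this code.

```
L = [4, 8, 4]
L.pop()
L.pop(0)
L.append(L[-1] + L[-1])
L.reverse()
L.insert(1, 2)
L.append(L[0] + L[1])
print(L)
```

pop() removes 4 → [4, 8]
pop(0) removes 4 → [8]
append L[-1]+L[-1] = 8+8 = 16 → [8, 16]
reverse → [16, 8]
insert 2 at 1 → [16, 2, 8]
append L[0]+L[1] = 16+2 = 18 → [16, 2, 8, 18]

[16, 2, 8, 18]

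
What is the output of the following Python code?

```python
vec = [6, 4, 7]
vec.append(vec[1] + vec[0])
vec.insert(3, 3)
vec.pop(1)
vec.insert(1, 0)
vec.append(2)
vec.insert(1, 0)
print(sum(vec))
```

28

append vec[1]+vec[0] = 4+6 = 10 → [6, 4, 7, 10]
insert 3 at 3 → [6, 4, 7, 3, 10]
pop(1) removes 4 → [6, 7, 3, 10]
insert 0 at 1 → [6, 0, 7, 3, 10]
append 2 → [6, 0, 7, 3, 10, 2]
insert 0 at 1 → [6, 0, 0, 7, 3, 10, 2]
sum = 28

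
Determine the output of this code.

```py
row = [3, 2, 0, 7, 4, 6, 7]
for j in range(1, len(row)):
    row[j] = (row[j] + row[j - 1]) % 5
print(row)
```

[3, 0, 0, 2, 1, 2, 4]

j=1: row[1] = (2+3)%5 = 0 → [3, 0, 0, 7, 4, 6, 7]
j=2: row[2] = (0+0)%5 = 0 → [3, 0, 0, 7, 4, 6, 7]
j=3: row[3] = (7+0)%5 = 2 → [3, 0, 0, 2, 4, 6, 7]
j=4: row[4] = (4+2)%5 = 1 → [3, 0, 0, 2, 1, 6, 7]
j=5: row[5] = (6+1)%5 = 2 → [3, 0, 0, 2, 1, 2, 7]
j=6: row[6] = (7+2)%5 = 4 → [3, 0, 0, 2, 1, 2, 4]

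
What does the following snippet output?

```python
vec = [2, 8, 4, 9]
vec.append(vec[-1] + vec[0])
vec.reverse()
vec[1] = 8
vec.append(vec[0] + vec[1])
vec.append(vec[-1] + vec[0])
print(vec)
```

append vec[-1]+vec[0] = 9+2 = 11 → [2, 8, 4, 9, 11]
reverse → [11, 9, 4, 8, 2]
vec[1] = 8 → [11, 8, 4, 8, 2]
append vec[0]+vec[1] = 11+8 = 19 → [11, 8, 4, 8, 2, 19]
append vec[-1]+vec[0] = 19+11 = 30 → [11, 8, 4, 8, 2, 19, 30]

[11, 8, 4, 8, 2, 19, 30]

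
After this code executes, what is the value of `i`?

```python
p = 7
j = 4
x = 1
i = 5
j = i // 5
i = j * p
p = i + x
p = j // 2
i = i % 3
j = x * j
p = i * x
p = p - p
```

1

j = 5//5 = 1
i = 1*7 = 7
p = 7+1 = 8
p = 1//2 = 0
i = 7%3 = 1
j = 1*1 = 1
p = 1*1 = 1
p = 1-1 = 0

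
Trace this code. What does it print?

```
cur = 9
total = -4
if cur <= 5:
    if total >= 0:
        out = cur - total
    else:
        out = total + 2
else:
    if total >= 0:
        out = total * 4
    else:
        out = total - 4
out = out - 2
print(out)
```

-10

cur=9, total=-4
cur <= 5 is False; total >= 0 is False
→ out = total - 4 = -8
out = (-8)-2 = -10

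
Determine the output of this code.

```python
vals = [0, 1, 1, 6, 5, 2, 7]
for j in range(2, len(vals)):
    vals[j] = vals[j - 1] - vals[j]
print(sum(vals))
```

-49

j=2: vals[2] = 1-1 = 0 → [0, 1, 0, 6, 5, 2, 7]
j=3: vals[3] = 0-6 = -6 → [0, 1, 0, -6, 5, 2, 7]
j=4: vals[4] = (-6)-5 = -11 → [0, 1, 0, -6, -11, 2, 7]
j=5: vals[5] = (-11)-2 = -13 → [0, 1, 0, -6, -11, -13, 7]
j=6: vals[6] = (-13)-7 = -20 → [0, 1, 0, -6, -11, -13, -20]
sum = -49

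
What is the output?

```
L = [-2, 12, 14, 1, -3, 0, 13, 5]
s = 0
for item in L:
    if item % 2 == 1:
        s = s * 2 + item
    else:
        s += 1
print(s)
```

79

item=-2: not odd, s = 0+1 = 1
item=12: not odd, s = 1+1 = 2
item=14: not odd, s = 2+1 = 3
item=1: odd, s = 3*2+1 = 7
item=-3: odd, s = 7*2+(-3) = 11
item=0: not odd, s = 11+1 = 12
item=13: odd, s = 12*2+13 = 37
item=5: odd, s = 37*2+5 = 79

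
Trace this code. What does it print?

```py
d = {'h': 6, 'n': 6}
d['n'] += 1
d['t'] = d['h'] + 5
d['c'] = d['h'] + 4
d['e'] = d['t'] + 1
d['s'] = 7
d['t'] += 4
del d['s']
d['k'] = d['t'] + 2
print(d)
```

d['n'] = 6+1 = 7 → {'h': 6, 'n': 7}
d['t'] = d['h']+5 = 11 → {'h': 6, 'n': 7, 't': 11}
d['c'] = d['h']+4 = 10 → {'h': 6, 'n': 7, 't': 11, 'c': 10}
d['e'] = d['t']+1 = 12 → {'h': 6, 'n': 7, 't': 11, 'c': 10, 'e': 12}
d['s'] = 7 → {'h': 6, 'n': 7, 't': 11, 'c': 10, 'e': 12, 's': 7}
d['t'] = 11+4 = 15 → {'h': 6, 'n': 7, 't': 15, 'c': 10, 'e': 12, 's': 7}
del 's' → {'h': 6, 'n': 7, 't': 15, 'c': 10, 'e': 12}
d['k'] = d['t']+2 = 17 → {'h': 6, 'n': 7, 't': 15, 'c': 10, 'e': 12, 'k': 17}

{'h': 6, 'n': 7, 't': 15, 'c': 10, 'e': 12, 'k': 17}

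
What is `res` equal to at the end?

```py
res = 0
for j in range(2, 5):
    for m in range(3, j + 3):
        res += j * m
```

j=2,m=3: res = 0+6 = 6
j=2,m=4: res = 6+8 = 14
j=3,m=3: res = 14+9 = 23
j=3,m=4: res = 23+12 = 35
j=3,m=5: res = 35+15 = 50
j=4,m=3: res = 50+12 = 62
j=4,m=4: res = 62+16 = 78
j=4,m=5: res = 78+20 = 98
j=4,m=6: res = 98+24 = 122

122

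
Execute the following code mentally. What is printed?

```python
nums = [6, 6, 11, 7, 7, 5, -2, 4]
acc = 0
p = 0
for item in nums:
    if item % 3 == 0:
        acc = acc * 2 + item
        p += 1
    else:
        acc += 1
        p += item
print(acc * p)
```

item=6: %3==0, acc = 0*2+6 = 6; p=1
item=6: %3==0, acc = 6*2+6 = 18; p=2
item=11: not %3==0, acc = 18+1 = 19; p=13
item=7: not %3==0, acc = 19+1 = 20; p=20
item=7: not %3==0, acc = 20+1 = 21; p=27
item=5: not %3==0, acc = 21+1 = 22; p=32
item=-2: not %3==0, acc = 22+1 = 23; p=30
item=4: not %3==0, acc = 23+1 = 24; p=34
acc*p = 24*34 = 816

816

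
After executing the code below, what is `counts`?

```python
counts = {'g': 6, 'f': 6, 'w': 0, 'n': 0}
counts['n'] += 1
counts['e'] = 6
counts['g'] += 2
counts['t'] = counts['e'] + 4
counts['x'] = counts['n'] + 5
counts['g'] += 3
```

{'g': 11, 'f': 6, 'w': 0, 'n': 1, 'e': 6, 't': 10, 'x': 6}

counts['n'] = 0+1 = 1 → {'g': 6, 'f': 6, 'w': 0, 'n': 1}
counts['e'] = 6 → {'g': 6, 'f': 6, 'w': 0, 'n': 1, 'e': 6}
counts['g'] = 6+2 = 8 → {'g': 8, 'f': 6, 'w': 0, 'n': 1, 'e': 6}
counts['t'] = counts['e']+4 = 10 → {'g': 8, 'f': 6, 'w': 0, 'n': 1, 'e': 6, 't': 10}
counts['x'] = counts['n']+5 = 6 → {'g': 8, 'f': 6, 'w': 0, 'n': 1, 'e': 6, 't': 10, 'x': 6}
counts['g'] = 8+3 = 11 → {'g': 11, 'f': 6, 'w': 0, 'n': 1, 'e': 6, 't': 10, 'x': 6}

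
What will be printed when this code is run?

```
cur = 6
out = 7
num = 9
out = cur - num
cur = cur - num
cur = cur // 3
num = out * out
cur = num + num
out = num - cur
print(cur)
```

out = 6-9 = -3
cur = 6-9 = -3
cur = (-3)//3 = -1
num = (-3)*(-3) = 9
cur = 9+9 = 18
out = 9-18 = -9

18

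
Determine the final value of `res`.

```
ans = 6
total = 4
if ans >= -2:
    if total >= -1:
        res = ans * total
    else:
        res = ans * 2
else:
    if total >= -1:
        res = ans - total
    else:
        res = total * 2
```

ans=6, total=4
ans >= -2 is True; total >= -1 is True
→ res = ans * total = 24

24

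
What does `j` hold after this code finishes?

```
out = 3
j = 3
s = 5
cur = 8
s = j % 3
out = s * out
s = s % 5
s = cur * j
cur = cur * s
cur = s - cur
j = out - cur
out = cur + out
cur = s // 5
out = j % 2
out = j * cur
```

s = 3%3 = 0
out = 0*3 = 0
s = 0%5 = 0
s = 8*3 = 24
cur = 8*24 = 192
cur = 24-192 = -168
j = 0-(-168) = 168
out = (-168)+0 = -168
cur = 24//5 = 4
out = 168%2 = 0
out = 168*4 = 672

168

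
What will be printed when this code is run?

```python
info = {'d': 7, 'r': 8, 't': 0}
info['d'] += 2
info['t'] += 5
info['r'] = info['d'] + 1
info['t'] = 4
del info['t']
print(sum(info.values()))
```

info['d'] = 7+2 = 9 → {'d': 9, 'r': 8, 't': 0}
info['t'] = 0+5 = 5 → {'d': 9, 'r': 8, 't': 5}
info['r'] = info['d']+1 = 10 → {'d': 9, 'r': 10, 't': 5}
info['t'] = 4 → {'d': 9, 'r': 10, 't': 4}
del 't' → {'d': 9, 'r': 10}
sum of values = 19

19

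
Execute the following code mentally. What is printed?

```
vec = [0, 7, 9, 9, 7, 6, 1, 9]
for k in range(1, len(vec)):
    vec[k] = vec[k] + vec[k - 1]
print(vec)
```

[0, 7, 16, 25, 32, 38, 39, 48]

k=1: vec[1] = 7+0 = 7 → [0, 7, 9, 9, 7, 6, 1, 9]
k=2: vec[2] = 9+7 = 16 → [0, 7, 16, 9, 7, 6, 1, 9]
k=3: vec[3] = 9+16 = 25 → [0, 7, 16, 25, 7, 6, 1, 9]
k=4: vec[4] = 7+25 = 32 → [0, 7, 16, 25, 32, 6, 1, 9]
k=5: vec[5] = 6+32 = 38 → [0, 7, 16, 25, 32, 38, 1, 9]
k=6: vec[6] = 1+38 = 39 → [0, 7, 16, 25, 32, 38, 39, 9]
k=7: vec[7] = 9+39 = 48 → [0, 7, 16, 25, 32, 38, 39, 48]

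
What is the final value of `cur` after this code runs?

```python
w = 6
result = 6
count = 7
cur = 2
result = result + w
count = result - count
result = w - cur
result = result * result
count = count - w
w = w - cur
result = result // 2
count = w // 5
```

2

result = 6+6 = 12
count = 12-7 = 5
result = 6-2 = 4
result = 4*4 = 16
count = 5-6 = -1
w = 6-2 = 4
result = 16//2 = 8
count = 4//5 = 0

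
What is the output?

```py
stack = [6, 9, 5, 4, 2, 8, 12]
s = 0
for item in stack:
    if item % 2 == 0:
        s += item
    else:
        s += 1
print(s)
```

item=6: even, s = 0+6 = 6
item=9: not even, s = 6+1 = 7
item=5: not even, s = 7+1 = 8
item=4: even, s = 8+4 = 12
item=2: even, s = 12+2 = 14
item=8: even, s = 14+8 = 22
item=12: even, s = 22+12 = 34

34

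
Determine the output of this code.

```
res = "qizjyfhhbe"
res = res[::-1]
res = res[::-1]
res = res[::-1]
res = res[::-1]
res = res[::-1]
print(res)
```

reverse → 'ebhhfyjziq'
reverse → 'qizjyfhhbe'
reverse → 'ebhhfyjziq'
reverse → 'qizjyfhhbe'
reverse → 'ebhhfyjziq'

ebhhfyjziq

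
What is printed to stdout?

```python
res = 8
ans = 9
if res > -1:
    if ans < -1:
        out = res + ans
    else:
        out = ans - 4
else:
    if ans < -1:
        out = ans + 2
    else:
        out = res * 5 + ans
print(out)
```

5

res=8, ans=9
res > -1 is True; ans < -1 is False
→ out = ans - 4 = 5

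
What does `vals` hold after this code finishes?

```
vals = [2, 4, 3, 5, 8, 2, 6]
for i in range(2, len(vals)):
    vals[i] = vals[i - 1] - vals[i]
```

[2, 4, 1, -4, -12, -14, -20]

i=2: vals[2] = 4-3 = 1 → [2, 4, 1, 5, 8, 2, 6]
i=3: vals[3] = 1-5 = -4 → [2, 4, 1, -4, 8, 2, 6]
i=4: vals[4] = (-4)-8 = -12 → [2, 4, 1, -4, -12, 2, 6]
i=5: vals[5] = (-12)-2 = -14 → [2, 4, 1, -4, -12, -14, 6]
i=6: vals[6] = (-14)-6 = -20 → [2, 4, 1, -4, -12, -14, -20]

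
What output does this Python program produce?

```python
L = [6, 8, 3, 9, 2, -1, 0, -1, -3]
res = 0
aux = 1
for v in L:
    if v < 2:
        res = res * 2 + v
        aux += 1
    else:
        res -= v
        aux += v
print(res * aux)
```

v=6: not <2, res = 0-6 = -6; aux=7
v=8: not <2, res = (-6)-8 = -14; aux=15
v=3: not <2, res = (-14)-3 = -17; aux=18
v=9: not <2, res = (-17)-9 = -26; aux=27
v=2: not <2, res = (-26)-2 = -28; aux=29
v=-1: <2, res = (-28)*2+(-1) = -57; aux=30
v=0: <2, res = (-57)*2+0 = -114; aux=31
v=-1: <2, res = (-114)*2+(-1) = -229; aux=32
v=-3: <2, res = (-229)*2+(-3) = -461; aux=33
res*aux = (-461)*33 = -15213

-15213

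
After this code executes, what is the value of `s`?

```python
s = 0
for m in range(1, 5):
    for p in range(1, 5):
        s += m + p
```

80

m=1,p=1: s = 0+2 = 2
m=1,p=2: s = 2+3 = 5
m=1,p=3: s = 5+4 = 9
m=1,p=4: s = 9+5 = 14
m=2,p=1: s = 14+3 = 17
m=2,p=2: s = 17+4 = 21
m=2,p=3: s = 21+5 = 26
m=2,p=4: s = 26+6 = 32
m=3,p=1: s = 32+4 = 36
m=3,p=2: s = 36+5 = 41
m=3,p=3: s = 41+6 = 47
m=3,p=4: s = 47+7 = 54
m=4,p=1: s = 54+5 = 59
m=4,p=2: s = 59+6 = 65
m=4,p=3: s = 65+7 = 72
m=4,p=4: s = 72+8 = 80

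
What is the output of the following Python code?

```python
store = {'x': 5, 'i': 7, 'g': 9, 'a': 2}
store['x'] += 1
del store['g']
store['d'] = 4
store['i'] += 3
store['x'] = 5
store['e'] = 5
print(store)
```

store['x'] = 5+1 = 6 → {'x': 6, 'i': 7, 'g': 9, 'a': 2}
del 'g' → {'x': 6, 'i': 7, 'a': 2}
store['d'] = 4 → {'x': 6, 'i': 7, 'a': 2, 'd': 4}
store['i'] = 7+3 = 10 → {'x': 6, 'i': 10, 'a': 2, 'd': 4}
store['x'] = 5 → {'x': 5, 'i': 10, 'a': 2, 'd': 4}
store['e'] = 5 → {'x': 5, 'i': 10, 'a': 2, 'd': 4, 'e': 5}

{'x': 5, 'i': 10, 'a': 2, 'd': 4, 'e': 5}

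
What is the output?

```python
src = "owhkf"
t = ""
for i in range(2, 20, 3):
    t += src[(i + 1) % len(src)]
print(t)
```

kwfhok

i=2: add src[3]='k' → 'k'
i=5: add src[1]='w' → 'kw'
i=8: add src[4]='f' → 'kwf'
i=11: add src[2]='h' → 'kwfh'
i=14: add src[0]='o' → 'kwfho'
i=17: add src[3]='k' → 'kwfhok'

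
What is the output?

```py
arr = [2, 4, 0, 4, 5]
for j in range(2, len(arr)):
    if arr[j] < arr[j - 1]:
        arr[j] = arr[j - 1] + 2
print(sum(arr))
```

30

j=2: 0<4, arr[2] = 4+2 = 6 → [2, 4, 6, 4, 5]
j=3: 4<6, arr[3] = 6+2 = 8 → [2, 4, 6, 8, 5]
j=4: 5<8, arr[4] = 8+2 = 10 → [2, 4, 6, 8, 10]
sum = 30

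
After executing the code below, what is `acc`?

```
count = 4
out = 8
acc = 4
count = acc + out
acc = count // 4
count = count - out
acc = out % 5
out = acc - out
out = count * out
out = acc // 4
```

3

count = 4+8 = 12
acc = 12//4 = 3
count = 12-8 = 4
acc = 8%5 = 3
out = 3-8 = -5
out = 4*(-5) = -20
out = 3//4 = 0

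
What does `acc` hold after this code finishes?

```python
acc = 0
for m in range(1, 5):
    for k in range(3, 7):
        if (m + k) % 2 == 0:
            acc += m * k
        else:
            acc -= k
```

m=1,k=3: even sum, acc = 0+3 = 3
m=1,k=4: odd sum, acc = 3-4 = -1
m=1,k=5: even sum, acc = (-1)+5 = 4
m=1,k=6: odd sum, acc = 4-6 = -2
m=2,k=3: odd sum, acc = (-2)-3 = -5
m=2,k=4: even sum, acc = (-5)+8 = 3
m=2,k=5: odd sum, acc = 3-5 = -2
m=2,k=6: even sum, acc = (-2)+12 = 10
m=3,k=3: even sum, acc = 10+9 = 19
m=3,k=4: odd sum, acc = 19-4 = 15
m=3,k=5: even sum, acc = 15+15 = 30
m=3,k=6: odd sum, acc = 30-6 = 24
m=4,k=3: odd sum, acc = 24-3 = 21
m=4,k=4: even sum, acc = 21+16 = 37
m=4,k=5: odd sum, acc = 37-5 = 32
m=4,k=6: even sum, acc = 32+24 = 56

56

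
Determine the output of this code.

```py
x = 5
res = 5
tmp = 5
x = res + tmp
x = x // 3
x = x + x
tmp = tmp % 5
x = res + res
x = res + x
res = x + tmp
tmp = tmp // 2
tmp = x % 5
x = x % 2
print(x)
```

1

x = 5+5 = 10
x = 10//3 = 3
x = 3+3 = 6
tmp = 5%5 = 0
x = 5+5 = 10
x = 5+10 = 15
res = 15+0 = 15
tmp = 0//2 = 0
tmp = 15%5 = 0
x = 15%2 = 1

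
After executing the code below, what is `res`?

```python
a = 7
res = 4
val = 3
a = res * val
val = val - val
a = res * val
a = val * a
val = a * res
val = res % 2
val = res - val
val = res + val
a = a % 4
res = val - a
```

a = 4*3 = 12
val = 3-3 = 0
a = 4*0 = 0
a = 0*0 = 0
val = 0*4 = 0
val = 4%2 = 0
val = 4-0 = 4
val = 4+4 = 8
a = 0%4 = 0
res = 8-0 = 8

8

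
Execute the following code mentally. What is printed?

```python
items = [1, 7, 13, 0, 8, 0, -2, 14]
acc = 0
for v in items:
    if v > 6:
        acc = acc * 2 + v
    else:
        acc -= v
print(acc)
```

v=1: not >6, acc = 0-1 = -1
v=7: >6, acc = (-1)*2+7 = 5
v=13: >6, acc = 5*2+13 = 23
v=0: not >6, acc = 23-0 = 23
v=8: >6, acc = 23*2+8 = 54
v=0: not >6, acc = 54-0 = 54
v=-2: not >6, acc = 54-(-2) = 56
v=14: >6, acc = 56*2+14 = 126

126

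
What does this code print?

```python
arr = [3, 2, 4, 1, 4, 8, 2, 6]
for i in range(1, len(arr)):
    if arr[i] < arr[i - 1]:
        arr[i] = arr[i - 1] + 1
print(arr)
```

i=1: 2<3, arr[1] = 3+1 = 4 → [3, 4, 4, 1, 4, 8, 2, 6]
i=2: 4>=4, unchanged → [3, 4, 4, 1, 4, 8, 2, 6]
i=3: 1<4, arr[3] = 4+1 = 5 → [3, 4, 4, 5, 4, 8, 2, 6]
i=4: 4<5, arr[4] = 5+1 = 6 → [3, 4, 4, 5, 6, 8, 2, 6]
i=5: 8>=6, unchanged → [3, 4, 4, 5, 6, 8, 2, 6]
i=6: 2<8, arr[6] = 8+1 = 9 → [3, 4, 4, 5, 6, 8, 9, 6]
i=7: 6<9, arr[7] = 9+1 = 10 → [3, 4, 4, 5, 6, 8, 9, 10]

[3, 4, 4, 5, 6, 8, 9, 10]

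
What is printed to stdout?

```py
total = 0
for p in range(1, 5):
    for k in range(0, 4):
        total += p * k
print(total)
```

p=1,k=0: total = 0+0 = 0
p=1,k=1: total = 0+1 = 1
p=1,k=2: total = 1+2 = 3
p=1,k=3: total = 3+3 = 6
p=2,k=0: total = 6+0 = 6
p=2,k=1: total = 6+2 = 8
p=2,k=2: total = 8+4 = 12
p=2,k=3: total = 12+6 = 18
p=3,k=0: total = 18+0 = 18
p=3,k=1: total = 18+3 = 21
p=3,k=2: total = 21+6 = 27
p=3,k=3: total = 27+9 = 36
p=4,k=0: total = 36+0 = 36
p=4,k=1: total = 36+4 = 40
p=4,k=2: total = 40+8 = 48
p=4,k=3: total = 48+12 = 60

60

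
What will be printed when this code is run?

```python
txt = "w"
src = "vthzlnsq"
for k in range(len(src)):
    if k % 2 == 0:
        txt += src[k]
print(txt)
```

wvhls

k=0: add 'v' → 'wv'
k=1: skip
k=2: add 'h' → 'wvh'
k=3: skip
k=4: add 'l' → 'wvhl'
k=5: skip
k=6: add 's' → 'wvhls'
k=7: skip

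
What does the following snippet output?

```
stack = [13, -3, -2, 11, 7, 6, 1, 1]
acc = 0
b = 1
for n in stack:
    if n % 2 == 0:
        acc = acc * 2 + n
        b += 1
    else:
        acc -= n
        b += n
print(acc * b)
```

n=13: not even, acc = 0-13 = -13; b=14
n=-3: not even, acc = (-13)-(-3) = -10; b=11
n=-2: even, acc = (-10)*2+(-2) = -22; b=12
n=11: not even, acc = (-22)-11 = -33; b=23
n=7: not even, acc = (-33)-7 = -40; b=30
n=6: even, acc = (-40)*2+6 = -74; b=31
n=1: not even, acc = (-74)-1 = -75; b=32
n=1: not even, acc = (-75)-1 = -76; b=33
acc*b = (-76)*33 = -2508

-2508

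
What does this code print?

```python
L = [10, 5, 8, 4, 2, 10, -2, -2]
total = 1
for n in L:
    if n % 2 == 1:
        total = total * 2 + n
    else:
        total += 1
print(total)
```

n=10: not odd, total = 1+1 = 2
n=5: odd, total = 2*2+5 = 9
n=8: not odd, total = 9+1 = 10
n=4: not odd, total = 10+1 = 11
n=2: not odd, total = 11+1 = 12
n=10: not odd, total = 12+1 = 13
n=-2: not odd, total = 13+1 = 14
n=-2: not odd, total = 14+1 = 15

15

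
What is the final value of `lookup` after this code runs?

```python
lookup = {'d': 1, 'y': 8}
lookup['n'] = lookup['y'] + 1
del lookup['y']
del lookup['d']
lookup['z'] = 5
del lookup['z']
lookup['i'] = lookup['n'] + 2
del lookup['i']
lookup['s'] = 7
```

{'n': 9, 's': 7}

lookup['n'] = lookup['y']+1 = 9 → {'d': 1, 'y': 8, 'n': 9}
del 'y' → {'d': 1, 'n': 9}
del 'd' → {'n': 9}
lookup['z'] = 5 → {'n': 9, 'z': 5}
del 'z' → {'n': 9}
lookup['i'] = lookup['n']+2 = 11 → {'n': 9, 'i': 11}
del 'i' → {'n': 9}
lookup['s'] = 7 → {'n': 9, 's': 7}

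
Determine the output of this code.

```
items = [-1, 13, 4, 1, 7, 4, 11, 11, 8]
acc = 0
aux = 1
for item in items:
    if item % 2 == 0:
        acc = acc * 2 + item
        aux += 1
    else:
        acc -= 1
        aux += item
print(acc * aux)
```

item=-1: not even, acc = 0-1 = -1; aux=0
item=13: not even, acc = (-1)-1 = -2; aux=13
item=4: even, acc = (-2)*2+4 = 0; aux=14
item=1: not even, acc = 0-1 = -1; aux=15
item=7: not even, acc = (-1)-1 = -2; aux=22
item=4: even, acc = (-2)*2+4 = 0; aux=23
item=11: not even, acc = 0-1 = -1; aux=34
item=11: not even, acc = (-1)-1 = -2; aux=45
item=8: even, acc = (-2)*2+8 = 4; aux=46
acc*aux = 4*46 = 184

184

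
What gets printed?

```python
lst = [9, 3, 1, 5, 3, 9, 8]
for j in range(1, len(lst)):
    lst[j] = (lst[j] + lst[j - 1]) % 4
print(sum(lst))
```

17

j=1: lst[1] = (3+9)%4 = 0 → [9, 0, 1, 5, 3, 9, 8]
j=2: lst[2] = (1+0)%4 = 1 → [9, 0, 1, 5, 3, 9, 8]
j=3: lst[3] = (5+1)%4 = 2 → [9, 0, 1, 2, 3, 9, 8]
j=4: lst[4] = (3+2)%4 = 1 → [9, 0, 1, 2, 1, 9, 8]
j=5: lst[5] = (9+1)%4 = 2 → [9, 0, 1, 2, 1, 2, 8]
j=6: lst[6] = (8+2)%4 = 2 → [9, 0, 1, 2, 1, 2, 2]
sum = 17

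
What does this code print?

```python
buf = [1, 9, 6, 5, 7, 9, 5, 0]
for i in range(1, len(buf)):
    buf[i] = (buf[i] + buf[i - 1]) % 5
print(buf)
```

i=1: buf[1] = (9+1)%5 = 0 → [1, 0, 6, 5, 7, 9, 5, 0]
i=2: buf[2] = (6+0)%5 = 1 → [1, 0, 1, 5, 7, 9, 5, 0]
i=3: buf[3] = (5+1)%5 = 1 → [1, 0, 1, 1, 7, 9, 5, 0]
i=4: buf[4] = (7+1)%5 = 3 → [1, 0, 1, 1, 3, 9, 5, 0]
i=5: buf[5] = (9+3)%5 = 2 → [1, 0, 1, 1, 3, 2, 5, 0]
i=6: buf[6] = (5+2)%5 = 2 → [1, 0, 1, 1, 3, 2, 2, 0]
i=7: buf[7] = (0+2)%5 = 2 → [1, 0, 1, 1, 3, 2, 2, 2]

[1, 0, 1, 1, 3, 2, 2, 2]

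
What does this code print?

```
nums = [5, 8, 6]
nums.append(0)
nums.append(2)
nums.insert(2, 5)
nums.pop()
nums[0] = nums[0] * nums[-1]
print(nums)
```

append 0 → [5, 8, 6, 0]
append 2 → [5, 8, 6, 0, 2]
insert 5 at 2 → [5, 8, 5, 6, 0, 2]
pop() removes 2 → [5, 8, 5, 6, 0]
nums[0] = nums[0]*nums[-1] = 5*0 = 0 → [0, 8, 5, 6, 0]

[0, 8, 5, 6, 0]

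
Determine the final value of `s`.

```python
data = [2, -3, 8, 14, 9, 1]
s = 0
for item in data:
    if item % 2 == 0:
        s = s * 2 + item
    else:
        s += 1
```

item=2: even, s = 0*2+2 = 2
item=-3: not even, s = 2+1 = 3
item=8: even, s = 3*2+8 = 14
item=14: even, s = 14*2+14 = 42
item=9: not even, s = 42+1 = 43
item=1: not even, s = 43+1 = 44

44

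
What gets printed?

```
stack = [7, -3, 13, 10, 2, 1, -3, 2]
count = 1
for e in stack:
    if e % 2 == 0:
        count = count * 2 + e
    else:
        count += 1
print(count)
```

e=7: not even, count = 1+1 = 2
e=-3: not even, count = 2+1 = 3
e=13: not even, count = 3+1 = 4
e=10: even, count = 4*2+10 = 18
e=2: even, count = 18*2+2 = 38
e=1: not even, count = 38+1 = 39
e=-3: not even, count = 39+1 = 40
e=2: even, count = 40*2+2 = 82

82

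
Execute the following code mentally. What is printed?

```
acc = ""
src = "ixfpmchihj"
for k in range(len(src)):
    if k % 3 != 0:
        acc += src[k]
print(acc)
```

k=0: skip
k=1: add 'x' → 'x'
k=2: add 'f' → 'xf'
k=3: skip
k=4: add 'm' → 'xfm'
k=5: add 'c' → 'xfmc'
k=6: skip
k=7: add 'i' → 'xfmci'
k=8: add 'h' → 'xfmcih'
k=9: skip

xfmcih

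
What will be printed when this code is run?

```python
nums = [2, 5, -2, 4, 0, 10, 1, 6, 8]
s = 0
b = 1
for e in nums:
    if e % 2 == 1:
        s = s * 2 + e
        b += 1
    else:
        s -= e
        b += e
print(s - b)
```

e=2: not odd, s = 0-2 = -2; b=3
e=5: odd, s = (-2)*2+5 = 1; b=4
e=-2: not odd, s = 1-(-2) = 3; b=2
e=4: not odd, s = 3-4 = -1; b=6
e=0: not odd, s = (-1)-0 = -1; b=6
e=10: not odd, s = (-1)-10 = -11; b=16
e=1: odd, s = (-11)*2+1 = -21; b=17
e=6: not odd, s = (-21)-6 = -27; b=23
e=8: not odd, s = (-27)-8 = -35; b=31
s-b = (-35)-31 = -66

-66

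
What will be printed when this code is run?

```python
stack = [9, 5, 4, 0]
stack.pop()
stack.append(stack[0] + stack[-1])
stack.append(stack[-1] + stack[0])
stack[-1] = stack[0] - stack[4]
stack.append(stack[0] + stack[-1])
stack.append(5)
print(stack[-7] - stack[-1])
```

4

pop() removes 0 → [9, 5, 4]
append stack[0]+stack[-1] = 9+4 = 13 → [9, 5, 4, 13]
append stack[-1]+stack[0] = 13+9 = 22 → [9, 5, 4, 13, 22]
stack[-1] = stack[0]-stack[4] = 9-22 = -13 → [9, 5, 4, 13, -13]
append stack[0]+stack[-1] = 9+(-13) = -4 → [9, 5, 4, 13, -13, -4]
append 5 → [9, 5, 4, 13, -13, -4, 5]
stack[-7]-stack[-1] = 9-5 = 4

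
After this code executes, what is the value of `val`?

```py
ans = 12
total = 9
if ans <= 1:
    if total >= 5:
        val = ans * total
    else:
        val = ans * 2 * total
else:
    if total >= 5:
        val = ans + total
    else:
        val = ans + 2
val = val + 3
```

ans=12, total=9
ans <= 1 is False; total >= 5 is True
→ val = ans + total = 21
val = 21+3 = 24

24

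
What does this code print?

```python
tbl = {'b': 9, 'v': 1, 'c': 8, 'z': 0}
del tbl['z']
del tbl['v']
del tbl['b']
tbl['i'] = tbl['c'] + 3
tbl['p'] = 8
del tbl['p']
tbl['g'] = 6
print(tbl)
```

del 'z' → {'b': 9, 'v': 1, 'c': 8}
del 'v' → {'b': 9, 'c': 8}
del 'b' → {'c': 8}
tbl['i'] = tbl['c']+3 = 11 → {'c': 8, 'i': 11}
tbl['p'] = 8 → {'c': 8, 'i': 11, 'p': 8}
del 'p' → {'c': 8, 'i': 11}
tbl['g'] = 6 → {'c': 8, 'i': 11, 'g': 6}

{'c': 8, 'i': 11, 'g': 6}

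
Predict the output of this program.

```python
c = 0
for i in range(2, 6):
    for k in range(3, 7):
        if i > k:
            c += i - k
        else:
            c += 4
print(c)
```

56

i=2,k=3: not 2>3, c = 0+4 = 4
i=2,k=4: not 2>4, c = 4+4 = 8
i=2,k=5: not 2>5, c = 8+4 = 12
i=2,k=6: not 2>6, c = 12+4 = 16
i=3,k=3: not 3>3, c = 16+4 = 20
i=3,k=4: not 3>4, c = 20+4 = 24
i=3,k=5: not 3>5, c = 24+4 = 28
i=3,k=6: not 3>6, c = 28+4 = 32
i=4,k=3: 4>3, c = 32+1 = 33
i=4,k=4: not 4>4, c = 33+4 = 37
i=4,k=5: not 4>5, c = 37+4 = 41
i=4,k=6: not 4>6, c = 41+4 = 45
i=5,k=3: 5>3, c = 45+2 = 47
i=5,k=4: 5>4, c = 47+1 = 48
i=5,k=5: not 5>5, c = 48+4 = 52
i=5,k=6: not 5>6, c = 52+4 = 56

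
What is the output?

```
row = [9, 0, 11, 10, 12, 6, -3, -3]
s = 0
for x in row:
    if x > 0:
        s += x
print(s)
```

x=9: >0, s = 0+9 = 9
x=0: not >0
x=11: >0, s = 9+11 = 20
x=10: >0, s = 20+10 = 30
x=12: >0, s = 30+12 = 42
x=6: >0, s = 42+6 = 48
x=-3: not >0
x=-3: not >0

48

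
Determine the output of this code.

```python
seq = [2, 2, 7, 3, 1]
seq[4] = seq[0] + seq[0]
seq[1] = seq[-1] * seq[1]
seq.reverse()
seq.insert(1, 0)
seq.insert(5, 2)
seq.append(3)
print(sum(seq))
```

29

seq[4] = seq[0]+seq[0] = 2+2 = 4 → [2, 2, 7, 3, 4]
seq[1] = seq[-1]*seq[1] = 4*2 = 8 → [2, 8, 7, 3, 4]
reverse → [4, 3, 7, 8, 2]
insert 0 at 1 → [4, 0, 3, 7, 8, 2]
insert 2 at 5 → [4, 0, 3, 7, 8, 2, 2]
append 3 → [4, 0, 3, 7, 8, 2, 2, 3]
sum = 29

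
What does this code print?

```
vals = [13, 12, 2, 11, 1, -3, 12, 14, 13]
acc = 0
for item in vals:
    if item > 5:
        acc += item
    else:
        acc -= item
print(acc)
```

item=13: >5, acc = 0+13 = 13
item=12: >5, acc = 13+12 = 25
item=2: not >5, acc = 25-2 = 23
item=11: >5, acc = 23+11 = 34
item=1: not >5, acc = 34-1 = 33
item=-3: not >5, acc = 33-(-3) = 36
item=12: >5, acc = 36+12 = 48
item=14: >5, acc = 48+14 = 62
item=13: >5, acc = 62+13 = 75

75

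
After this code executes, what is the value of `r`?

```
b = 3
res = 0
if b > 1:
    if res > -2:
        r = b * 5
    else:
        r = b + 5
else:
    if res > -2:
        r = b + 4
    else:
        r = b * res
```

15

b=3, res=0
b > 1 is True; res > -2 is True
→ r = b * 5 = 15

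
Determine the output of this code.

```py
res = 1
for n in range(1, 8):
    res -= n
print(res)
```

n=1: res = 1-1 = 0
n=2: res = 0-2 = -2
n=3: res = (-2)-3 = -5
n=4: res = (-5)-4 = -9
n=5: res = (-9)-5 = -14
n=6: res = (-14)-6 = -20
n=7: res = (-20)-7 = -27

-27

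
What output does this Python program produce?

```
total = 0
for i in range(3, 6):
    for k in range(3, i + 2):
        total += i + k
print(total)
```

i=3,k=3: total = 0+6 = 6
i=3,k=4: total = 6+7 = 13
i=4,k=3: total = 13+7 = 20
i=4,k=4: total = 20+8 = 28
i=4,k=5: total = 28+9 = 37
i=5,k=3: total = 37+8 = 45
i=5,k=4: total = 45+9 = 54
i=5,k=5: total = 54+10 = 64
i=5,k=6: total = 64+11 = 75

75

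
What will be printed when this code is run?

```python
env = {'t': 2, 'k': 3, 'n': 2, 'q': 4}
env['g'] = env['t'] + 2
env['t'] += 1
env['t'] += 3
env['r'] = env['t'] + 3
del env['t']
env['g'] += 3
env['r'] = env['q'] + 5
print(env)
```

env['g'] = env['t']+2 = 4 → {'t': 2, 'k': 3, 'n': 2, 'q': 4, 'g': 4}
env['t'] = 2+1 = 3 → {'t': 3, 'k': 3, 'n': 2, 'q': 4, 'g': 4}
env['t'] = 3+3 = 6 → {'t': 6, 'k': 3, 'n': 2, 'q': 4, 'g': 4}
env['r'] = env['t']+3 = 9 → {'t': 6, 'k': 3, 'n': 2, 'q': 4, 'g': 4, 'r': 9}
del 't' → {'k': 3, 'n': 2, 'q': 4, 'g': 4, 'r': 9}
env['g'] = 4+3 = 7 → {'k': 3, 'n': 2, 'q': 4, 'g': 7, 'r': 9}
env['r'] = env['q']+5 = 9 → {'k': 3, 'n': 2, 'q': 4, 'g': 7, 'r': 9}

{'k': 3, 'n': 2, 'q': 4, 'g': 7, 'r': 9}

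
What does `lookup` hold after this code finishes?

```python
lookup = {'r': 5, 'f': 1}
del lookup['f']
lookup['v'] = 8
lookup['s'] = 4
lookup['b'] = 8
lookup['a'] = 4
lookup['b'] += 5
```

del 'f' → {'r': 5}
lookup['v'] = 8 → {'r': 5, 'v': 8}
lookup['s'] = 4 → {'r': 5, 'v': 8, 's': 4}
lookup['b'] = 8 → {'r': 5, 'v': 8, 's': 4, 'b': 8}
lookup['a'] = 4 → {'r': 5, 'v': 8, 's': 4, 'b': 8, 'a': 4}
lookup['b'] = 8+5 = 13 → {'r': 5, 'v': 8, 's': 4, 'b': 13, 'a': 4}

{'r': 5, 'v': 8, 's': 4, 'b': 13, 'a': 4}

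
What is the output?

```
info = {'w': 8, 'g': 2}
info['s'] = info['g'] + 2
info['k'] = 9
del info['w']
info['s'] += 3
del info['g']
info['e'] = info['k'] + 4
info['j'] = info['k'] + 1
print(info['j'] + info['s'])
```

17

info['s'] = info['g']+2 = 4 → {'w': 8, 'g': 2, 's': 4}
info['k'] = 9 → {'w': 8, 'g': 2, 's': 4, 'k': 9}
del 'w' → {'g': 2, 's': 4, 'k': 9}
info['s'] = 4+3 = 7 → {'g': 2, 's': 7, 'k': 9}
del 'g' → {'s': 7, 'k': 9}
info['e'] = info['k']+4 = 13 → {'s': 7, 'k': 9, 'e': 13}
info['j'] = info['k']+1 = 10 → {'s': 7, 'k': 9, 'e': 13, 'j': 10}
info['j']+info['s'] = 10+7 = 17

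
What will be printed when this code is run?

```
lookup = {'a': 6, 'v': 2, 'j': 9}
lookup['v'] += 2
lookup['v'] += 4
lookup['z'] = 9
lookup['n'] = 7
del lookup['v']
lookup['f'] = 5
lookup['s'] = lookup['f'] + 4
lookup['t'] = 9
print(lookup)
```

{'a': 6, 'j': 9, 'z': 9, 'n': 7, 'f': 5, 's': 9, 't': 9}

lookup['v'] = 2+2 = 4 → {'a': 6, 'v': 4, 'j': 9}
lookup['v'] = 4+4 = 8 → {'a': 6, 'v': 8, 'j': 9}
lookup['z'] = 9 → {'a': 6, 'v': 8, 'j': 9, 'z': 9}
lookup['n'] = 7 → {'a': 6, 'v': 8, 'j': 9, 'z': 9, 'n': 7}
del 'v' → {'a': 6, 'j': 9, 'z': 9, 'n': 7}
lookup['f'] = 5 → {'a': 6, 'j': 9, 'z': 9, 'n': 7, 'f': 5}
lookup['s'] = lookup['f']+4 = 9 → {'a': 6, 'j': 9, 'z': 9, 'n': 7, 'f': 5, 's': 9}
lookup['t'] = 9 → {'a': 6, 'j': 9, 'z': 9, 'n': 7, 'f': 5, 's': 9, 't': 9}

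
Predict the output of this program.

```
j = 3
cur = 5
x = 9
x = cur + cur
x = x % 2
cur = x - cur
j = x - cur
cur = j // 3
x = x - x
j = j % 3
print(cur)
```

x = 5+5 = 10
x = 10%2 = 0
cur = 0-5 = -5
j = 0-(-5) = 5
cur = 5//3 = 1
x = 0-0 = 0
j = 5%3 = 2

1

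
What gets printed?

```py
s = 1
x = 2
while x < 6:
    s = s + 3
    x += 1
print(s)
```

13

x=2: s = 1+3 = 4
x=3: s = 4+3 = 7
x=4: s = 7+3 = 10
x=5: s = 10+3 = 13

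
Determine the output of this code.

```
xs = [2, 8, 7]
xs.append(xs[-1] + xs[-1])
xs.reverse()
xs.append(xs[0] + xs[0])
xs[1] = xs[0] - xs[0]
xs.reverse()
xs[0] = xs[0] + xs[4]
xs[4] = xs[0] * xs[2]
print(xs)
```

append xs[-1]+xs[-1] = 7+7 = 14 → [2, 8, 7, 14]
reverse → [14, 7, 8, 2]
append xs[0]+xs[0] = 14+14 = 28 → [14, 7, 8, 2, 28]
xs[1] = xs[0]-xs[0] = 14-14 = 0 → [14, 0, 8, 2, 28]
reverse → [28, 2, 8, 0, 14]
xs[0] = xs[0]+xs[4] = 28+14 = 42 → [42, 2, 8, 0, 14]
xs[4] = xs[0]*xs[2] = 42*8 = 336 → [42, 2, 8, 0, 336]

[42, 2, 8, 0, 336]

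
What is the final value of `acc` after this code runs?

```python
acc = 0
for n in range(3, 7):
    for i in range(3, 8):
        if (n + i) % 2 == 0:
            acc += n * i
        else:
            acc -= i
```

n=3,i=3: even sum, acc = 0+9 = 9
n=3,i=4: odd sum, acc = 9-4 = 5
n=3,i=5: even sum, acc = 5+15 = 20
n=3,i=6: odd sum, acc = 20-6 = 14
n=3,i=7: even sum, acc = 14+21 = 35
n=4,i=3: odd sum, acc = 35-3 = 32
n=4,i=4: even sum, acc = 32+16 = 48
n=4,i=5: odd sum, acc = 48-5 = 43
n=4,i=6: even sum, acc = 43+24 = 67
n=4,i=7: odd sum, acc = 67-7 = 60
n=5,i=3: even sum, acc = 60+15 = 75
n=5,i=4: odd sum, acc = 75-4 = 71
n=5,i=5: even sum, acc = 71+25 = 96
n=5,i=6: odd sum, acc = 96-6 = 90
n=5,i=7: even sum, acc = 90+35 = 125
n=6,i=3: odd sum, acc = 125-3 = 122
n=6,i=4: even sum, acc = 122+24 = 146
n=6,i=5: odd sum, acc = 146-5 = 141
n=6,i=6: even sum, acc = 141+36 = 177
n=6,i=7: odd sum, acc = 177-7 = 170

170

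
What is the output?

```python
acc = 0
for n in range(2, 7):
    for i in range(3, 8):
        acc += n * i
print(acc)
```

n=2,i=3: acc = 0+6 = 6
n=2,i=4: acc = 6+8 = 14
n=2,i=5: acc = 14+10 = 24
n=2,i=6: acc = 24+12 = 36
n=2,i=7: acc = 36+14 = 50
n=3,i=3: acc = 50+9 = 59
n=3,i=4: acc = 59+12 = 71
n=3,i=5: acc = 71+15 = 86
n=3,i=6: acc = 86+18 = 104
n=3,i=7: acc = 104+21 = 125
n=4,i=3: acc = 125+12 = 137
n=4,i=4: acc = 137+16 = 153
n=4,i=5: acc = 153+20 = 173
n=4,i=6: acc = 173+24 = 197
n=4,i=7: acc = 197+28 = 225
n=5,i=3: acc = 225+15 = 240
n=5,i=4: acc = 240+20 = 260
n=5,i=5: acc = 260+25 = 285
n=5,i=6: acc = 285+30 = 315
n=5,i=7: acc = 315+35 = 350
n=6,i=3: acc = 350+18 = 368
n=6,i=4: acc = 368+24 = 392
n=6,i=5: acc = 392+30 = 422
n=6,i=6: acc = 422+36 = 458
n=6,i=7: acc = 458+42 = 500

500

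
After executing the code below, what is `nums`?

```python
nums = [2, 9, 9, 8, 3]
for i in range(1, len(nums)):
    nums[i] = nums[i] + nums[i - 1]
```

i=1: nums[1] = 9+2 = 11 → [2, 11, 9, 8, 3]
i=2: nums[2] = 9+11 = 20 → [2, 11, 20, 8, 3]
i=3: nums[3] = 8+20 = 28 → [2, 11, 20, 28, 3]
i=4: nums[4] = 3+28 = 31 → [2, 11, 20, 28, 31]

[2, 11, 20, 28, 31]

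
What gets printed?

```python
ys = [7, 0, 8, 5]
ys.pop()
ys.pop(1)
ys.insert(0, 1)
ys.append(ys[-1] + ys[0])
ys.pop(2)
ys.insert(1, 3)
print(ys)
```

pop() removes 5 → [7, 0, 8]
pop(1) removes 0 → [7, 8]
insert 1 at 0 → [1, 7, 8]
append ys[-1]+ys[0] = 8+1 = 9 → [1, 7, 8, 9]
pop(2) removes 8 → [1, 7, 9]
insert 3 at 1 → [1, 3, 7, 9]

[1, 3, 7, 9]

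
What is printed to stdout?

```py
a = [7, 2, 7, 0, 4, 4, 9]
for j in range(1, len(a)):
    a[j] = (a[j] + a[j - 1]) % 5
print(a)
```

[7, 4, 1, 1, 0, 4, 3]

j=1: a[1] = (2+7)%5 = 4 → [7, 4, 7, 0, 4, 4, 9]
j=2: a[2] = (7+4)%5 = 1 → [7, 4, 1, 0, 4, 4, 9]
j=3: a[3] = (0+1)%5 = 1 → [7, 4, 1, 1, 4, 4, 9]
j=4: a[4] = (4+1)%5 = 0 → [7, 4, 1, 1, 0, 4, 9]
j=5: a[5] = (4+0)%5 = 4 → [7, 4, 1, 1, 0, 4, 9]
j=6: a[6] = (9+4)%5 = 3 → [7, 4, 1, 1, 0, 4, 3]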